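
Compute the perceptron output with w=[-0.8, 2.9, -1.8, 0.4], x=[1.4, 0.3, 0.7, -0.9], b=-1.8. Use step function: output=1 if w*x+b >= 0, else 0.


z = w . x + b
= -0.8*1.4 + 2.9*0.3 + -1.8*0.7 + 0.4*-0.9 + -1.8
= -1.12 + 0.87 + -1.26 + -0.36 + -1.8
= -1.87 + -1.8
= -3.67
Since z = -3.67 < 0, output = 0

0


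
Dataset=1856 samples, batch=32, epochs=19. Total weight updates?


Iterations per epoch = 1856 / 32 = 58
Total updates = iterations_per_epoch * epochs
= 58 * 19
= 1102

1102


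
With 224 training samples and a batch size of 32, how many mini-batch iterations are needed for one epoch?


Iterations per epoch = dataset_size / batch_size
= 224 / 32
= 7

7


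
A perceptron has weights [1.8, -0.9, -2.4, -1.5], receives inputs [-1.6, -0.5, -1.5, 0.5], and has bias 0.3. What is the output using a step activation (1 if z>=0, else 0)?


z = w . x + b
= 1.8*-1.6 + -0.9*-0.5 + -2.4*-1.5 + -1.5*0.5 + 0.3
= -2.88 + 0.45 + 3.6 + -0.75 + 0.3
= 0.42 + 0.3
= 0.72
Since z = 0.72 >= 0, output = 1

1


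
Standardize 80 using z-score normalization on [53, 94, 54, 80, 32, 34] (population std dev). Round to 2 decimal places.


Mean = (53 + 94 + 54 + 80 + 32 + 34) / 6 = 57.8333
Variance = sum((x_i - mean)^2) / n = 512.1389
Std = sqrt(512.1389) = 22.6305
Z = (x - mean) / std
= (80 - 57.8333) / 22.6305
= 22.1667 / 22.6305
= 0.98

0.98


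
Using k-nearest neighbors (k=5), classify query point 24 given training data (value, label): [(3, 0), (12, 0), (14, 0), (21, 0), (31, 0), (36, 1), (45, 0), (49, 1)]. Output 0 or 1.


Distances from query 24:
Point 21 (class 0): distance = 3
Point 31 (class 0): distance = 7
Point 14 (class 0): distance = 10
Point 12 (class 0): distance = 12
Point 36 (class 1): distance = 12
K=5 nearest neighbors: classes = [0, 0, 0, 0, 1]
Votes for class 1: 1 / 5
Majority vote => class 0

0


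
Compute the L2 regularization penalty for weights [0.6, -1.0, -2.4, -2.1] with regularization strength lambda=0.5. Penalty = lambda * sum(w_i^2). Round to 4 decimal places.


Squaring each weight:
0.6^2 = 0.36
(-1.0)^2 = 1.0
(-2.4)^2 = 5.76
(-2.1)^2 = 4.41
Sum of squares = 11.53
Penalty = 0.5 * 11.53 = 5.7650

5.7650


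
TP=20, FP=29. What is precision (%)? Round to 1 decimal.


Precision = TP / (TP + FP) * 100
= 20 / (20 + 29)
= 20 / 49
= 0.4082
= 40.8%

40.8


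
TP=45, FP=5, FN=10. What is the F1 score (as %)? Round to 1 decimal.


Precision = TP / (TP + FP) = 45 / 50 = 0.9
Recall = TP / (TP + FN) = 45 / 55 = 0.8182
F1 = 2 * P * R / (P + R)
= 2 * 0.9 * 0.8182 / (0.9 + 0.8182)
= 1.4727 / 1.7182
= 0.8571
As percentage: 85.7%

85.7


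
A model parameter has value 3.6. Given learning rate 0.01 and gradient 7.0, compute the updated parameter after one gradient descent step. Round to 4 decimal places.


w_new = w_old - lr * gradient
= 3.6 - 0.01 * 7.0
= 3.6 - (0.07)
= 3.5300

3.5300


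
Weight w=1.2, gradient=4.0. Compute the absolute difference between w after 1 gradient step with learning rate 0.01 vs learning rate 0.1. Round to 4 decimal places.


With lr=0.01: w_new = 1.2 - 0.01 * 4.0 = 1.16
With lr=0.1: w_new = 1.2 - 0.1 * 4.0 = 0.8
Absolute difference = |1.16 - 0.8|
= 0.3600

0.3600


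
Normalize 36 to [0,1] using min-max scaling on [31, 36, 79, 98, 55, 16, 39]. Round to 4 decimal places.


Min = 16, Max = 98
Range = 98 - 16 = 82
Scaled = (x - min) / (max - min)
= (36 - 16) / 82
= 20 / 82
= 0.2439

0.2439


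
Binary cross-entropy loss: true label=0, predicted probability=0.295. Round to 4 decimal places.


For y=0: Loss = -log(1-p)
= -log(1 - 0.295)
= -log(0.705)
= -(-0.3496)
= 0.3496

0.3496


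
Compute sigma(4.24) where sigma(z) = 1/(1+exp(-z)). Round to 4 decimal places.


sigmoid(z) = 1 / (1 + exp(-z))
exp(-(4.24)) = exp(-4.24) = 0.0144
1 + 0.0144 = 1.0144
1 / 1.0144 = 0.9858

0.9858


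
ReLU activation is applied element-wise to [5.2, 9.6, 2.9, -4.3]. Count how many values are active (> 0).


ReLU(x) = max(0, x) for each element:
ReLU(5.2) = 5.2
ReLU(9.6) = 9.6
ReLU(2.9) = 2.9
ReLU(-4.3) = 0
Active neurons (>0): 3

3


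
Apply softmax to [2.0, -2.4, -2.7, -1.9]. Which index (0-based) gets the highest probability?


Softmax is a monotonic transformation, so it preserves the argmax.
We need to find the index of the maximum logit.
Index 0: 2.0
Index 1: -2.4
Index 2: -2.7
Index 3: -1.9
Maximum logit = 2.0 at index 0

0


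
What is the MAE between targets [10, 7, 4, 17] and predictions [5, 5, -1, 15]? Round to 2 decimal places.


Absolute errors: [5, 2, 5, 2]
Sum of absolute errors = 14
MAE = 14 / 4 = 3.50

3.50


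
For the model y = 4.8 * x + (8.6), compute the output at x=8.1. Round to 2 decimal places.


y = 4.8 * 8.1 + (8.6)
= 38.88 + (8.6)
= 47.48

47.48


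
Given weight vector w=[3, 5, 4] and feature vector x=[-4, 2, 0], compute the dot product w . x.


Element-wise products:
3 * -4 = -12
5 * 2 = 10
4 * 0 = 0
Sum = -12 + 10 + 0
= -2

-2


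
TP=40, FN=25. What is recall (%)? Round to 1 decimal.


Recall = TP / (TP + FN) * 100
= 40 / (40 + 25)
= 40 / 65
= 0.6154
= 61.5%

61.5


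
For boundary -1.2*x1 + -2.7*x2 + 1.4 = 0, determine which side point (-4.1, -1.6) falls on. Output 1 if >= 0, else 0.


Compute -1.2 * -4.1 + -2.7 * -1.6 + 1.4
= 4.92 + 4.32 + 1.4
= 10.64
Since 10.64 >= 0, the point is on the positive side.

1


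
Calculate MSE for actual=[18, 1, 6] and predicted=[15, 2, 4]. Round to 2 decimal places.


Differences: [3, -1, 2]
Squared errors: [9, 1, 4]
Sum of squared errors = 14
MSE = 14 / 3 = 4.67

4.67


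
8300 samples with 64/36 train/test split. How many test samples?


Train samples = 8300 * 64% = 5312
Test samples = 8300 - 5312
= 2988

2988


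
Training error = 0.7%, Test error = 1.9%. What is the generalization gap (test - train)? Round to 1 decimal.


Generalization gap = test_error - train_error
= 1.9 - 0.7
= 1.2%
A small gap suggests good generalization.

1.2


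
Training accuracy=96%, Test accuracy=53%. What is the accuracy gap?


Gap = train_accuracy - test_accuracy
= 96 - 53
= 43%
This large gap strongly indicates overfitting.

43


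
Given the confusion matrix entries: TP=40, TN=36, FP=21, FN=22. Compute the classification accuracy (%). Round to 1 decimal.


Accuracy = (TP + TN) / (TP + TN + FP + FN) * 100
= (40 + 36) / (40 + 36 + 21 + 22)
= 76 / 119
= 0.6387
= 63.9%

63.9


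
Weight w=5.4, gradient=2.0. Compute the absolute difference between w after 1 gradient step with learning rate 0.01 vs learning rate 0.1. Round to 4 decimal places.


With lr=0.01: w_new = 5.4 - 0.01 * 2.0 = 5.38
With lr=0.1: w_new = 5.4 - 0.1 * 2.0 = 5.2
Absolute difference = |5.38 - 5.2|
= 0.1800

0.1800


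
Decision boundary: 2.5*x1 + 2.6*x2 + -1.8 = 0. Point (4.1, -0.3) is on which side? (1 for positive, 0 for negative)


Compute 2.5 * 4.1 + 2.6 * -0.3 + -1.8
= 10.25 + -0.78 + -1.8
= 7.67
Since 7.67 >= 0, the point is on the positive side.

1


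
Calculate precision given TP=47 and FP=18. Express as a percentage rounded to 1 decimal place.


Precision = TP / (TP + FP) * 100
= 47 / (47 + 18)
= 47 / 65
= 0.7231
= 72.3%

72.3


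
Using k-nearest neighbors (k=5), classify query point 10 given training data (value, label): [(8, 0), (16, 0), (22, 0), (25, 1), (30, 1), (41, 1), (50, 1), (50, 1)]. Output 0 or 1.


Distances from query 10:
Point 8 (class 0): distance = 2
Point 16 (class 0): distance = 6
Point 22 (class 0): distance = 12
Point 25 (class 1): distance = 15
Point 30 (class 1): distance = 20
K=5 nearest neighbors: classes = [0, 0, 0, 1, 1]
Votes for class 1: 2 / 5
Majority vote => class 0

0


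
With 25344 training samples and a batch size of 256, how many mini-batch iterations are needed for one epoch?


Iterations per epoch = dataset_size / batch_size
= 25344 / 256
= 99

99


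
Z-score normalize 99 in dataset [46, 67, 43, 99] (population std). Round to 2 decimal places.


Mean = (46 + 67 + 43 + 99) / 4 = 63.75
Variance = sum((x_i - mean)^2) / n = 499.6875
Std = sqrt(499.6875) = 22.3537
Z = (x - mean) / std
= (99 - 63.75) / 22.3537
= 35.25 / 22.3537
= 1.58

1.58


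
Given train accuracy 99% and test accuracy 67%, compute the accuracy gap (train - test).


Gap = train_accuracy - test_accuracy
= 99 - 67
= 32%
This large gap strongly indicates overfitting.

32


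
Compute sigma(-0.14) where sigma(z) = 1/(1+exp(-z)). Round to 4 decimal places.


sigmoid(z) = 1 / (1 + exp(-z))
exp(-(-0.14)) = exp(0.14) = 1.1503
1 + 1.1503 = 2.1503
1 / 2.1503 = 0.4651

0.4651


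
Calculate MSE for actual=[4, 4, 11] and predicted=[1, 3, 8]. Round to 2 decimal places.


Differences: [3, 1, 3]
Squared errors: [9, 1, 9]
Sum of squared errors = 19
MSE = 19 / 3 = 6.33

6.33


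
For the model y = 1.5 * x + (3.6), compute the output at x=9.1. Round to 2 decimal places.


y = 1.5 * 9.1 + (3.6)
= 13.65 + (3.6)
= 17.25

17.25


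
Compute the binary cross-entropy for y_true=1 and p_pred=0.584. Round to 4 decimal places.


For y=1: Loss = -log(p)
= -log(0.584)
= -(-0.5379)
= 0.5379

0.5379


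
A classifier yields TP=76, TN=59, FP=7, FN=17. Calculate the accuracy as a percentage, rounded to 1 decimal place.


Accuracy = (TP + TN) / (TP + TN + FP + FN) * 100
= (76 + 59) / (76 + 59 + 7 + 17)
= 135 / 159
= 0.8491
= 84.9%

84.9


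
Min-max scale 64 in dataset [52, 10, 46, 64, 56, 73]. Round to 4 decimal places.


Min = 10, Max = 73
Range = 73 - 10 = 63
Scaled = (x - min) / (max - min)
= (64 - 10) / 63
= 54 / 63
= 0.8571

0.8571


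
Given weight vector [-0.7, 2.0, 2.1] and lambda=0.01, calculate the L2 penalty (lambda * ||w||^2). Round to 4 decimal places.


Squaring each weight:
(-0.7)^2 = 0.49
2.0^2 = 4.0
2.1^2 = 4.41
Sum of squares = 8.9
Penalty = 0.01 * 8.9 = 0.0890

0.0890


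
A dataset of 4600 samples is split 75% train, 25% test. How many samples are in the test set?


Train samples = 4600 * 75% = 3450
Test samples = 4600 - 3450
= 1150

1150


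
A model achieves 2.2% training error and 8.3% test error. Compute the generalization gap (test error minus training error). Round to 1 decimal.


Generalization gap = test_error - train_error
= 8.3 - 2.2
= 6.1%
A moderate gap.

6.1


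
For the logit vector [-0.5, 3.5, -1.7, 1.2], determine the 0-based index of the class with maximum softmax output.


Softmax is a monotonic transformation, so it preserves the argmax.
We need to find the index of the maximum logit.
Index 0: -0.5
Index 1: 3.5
Index 2: -1.7
Index 3: 1.2
Maximum logit = 3.5 at index 1

1


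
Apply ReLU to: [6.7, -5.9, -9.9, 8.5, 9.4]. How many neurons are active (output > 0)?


ReLU(x) = max(0, x) for each element:
ReLU(6.7) = 6.7
ReLU(-5.9) = 0
ReLU(-9.9) = 0
ReLU(8.5) = 8.5
ReLU(9.4) = 9.4
Active neurons (>0): 3

3


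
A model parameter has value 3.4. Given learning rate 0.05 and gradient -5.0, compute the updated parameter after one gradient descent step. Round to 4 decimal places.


w_new = w_old - lr * gradient
= 3.4 - 0.05 * -5.0
= 3.4 - (-0.25)
= 3.6500

3.6500


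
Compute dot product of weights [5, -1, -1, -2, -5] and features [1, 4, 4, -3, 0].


Element-wise products:
5 * 1 = 5
-1 * 4 = -4
-1 * 4 = -4
-2 * -3 = 6
-5 * 0 = 0
Sum = 5 + -4 + -4 + 6 + 0
= 3

3


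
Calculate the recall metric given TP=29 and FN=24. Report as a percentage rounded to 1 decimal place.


Recall = TP / (TP + FN) * 100
= 29 / (29 + 24)
= 29 / 53
= 0.5472
= 54.7%

54.7


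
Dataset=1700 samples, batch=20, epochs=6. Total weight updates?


Iterations per epoch = 1700 / 20 = 85
Total updates = iterations_per_epoch * epochs
= 85 * 6
= 510

510


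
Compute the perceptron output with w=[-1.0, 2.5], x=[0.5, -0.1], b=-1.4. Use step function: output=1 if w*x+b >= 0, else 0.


z = w . x + b
= -1.0*0.5 + 2.5*-0.1 + -1.4
= -0.5 + -0.25 + -1.4
= -0.75 + -1.4
= -2.15
Since z = -2.15 < 0, output = 0

0


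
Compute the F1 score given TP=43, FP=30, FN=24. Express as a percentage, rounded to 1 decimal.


Precision = TP / (TP + FP) = 43 / 73 = 0.589
Recall = TP / (TP + FN) = 43 / 67 = 0.6418
F1 = 2 * P * R / (P + R)
= 2 * 0.589 * 0.6418 / (0.589 + 0.6418)
= 0.7561 / 1.2308
= 0.6143
As percentage: 61.4%

61.4


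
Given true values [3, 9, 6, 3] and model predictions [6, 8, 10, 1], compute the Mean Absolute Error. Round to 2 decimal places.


Absolute errors: [3, 1, 4, 2]
Sum of absolute errors = 10
MAE = 10 / 4 = 2.50

2.50


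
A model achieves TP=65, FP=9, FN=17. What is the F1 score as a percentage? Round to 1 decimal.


Precision = TP / (TP + FP) = 65 / 74 = 0.8784
Recall = TP / (TP + FN) = 65 / 82 = 0.7927
F1 = 2 * P * R / (P + R)
= 2 * 0.8784 * 0.7927 / (0.8784 + 0.7927)
= 1.3926 / 1.6711
= 0.8333
As percentage: 83.3%

83.3


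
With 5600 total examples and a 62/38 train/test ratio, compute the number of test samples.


Train samples = 5600 * 62% = 3472
Test samples = 5600 - 3472
= 2128

2128


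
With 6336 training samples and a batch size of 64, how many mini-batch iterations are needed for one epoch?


Iterations per epoch = dataset_size / batch_size
= 6336 / 64
= 99

99


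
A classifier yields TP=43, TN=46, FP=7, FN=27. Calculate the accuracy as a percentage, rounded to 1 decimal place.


Accuracy = (TP + TN) / (TP + TN + FP + FN) * 100
= (43 + 46) / (43 + 46 + 7 + 27)
= 89 / 123
= 0.7236
= 72.4%

72.4


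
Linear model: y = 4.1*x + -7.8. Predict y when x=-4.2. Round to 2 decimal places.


y = 4.1 * -4.2 + (-7.8)
= -17.22 + (-7.8)
= -25.02

-25.02


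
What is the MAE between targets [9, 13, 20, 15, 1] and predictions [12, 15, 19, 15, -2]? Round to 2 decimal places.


Absolute errors: [3, 2, 1, 0, 3]
Sum of absolute errors = 9
MAE = 9 / 5 = 1.80

1.80


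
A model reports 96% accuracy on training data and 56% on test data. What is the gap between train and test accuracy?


Gap = train_accuracy - test_accuracy
= 96 - 56
= 40%
This large gap strongly indicates overfitting.

40


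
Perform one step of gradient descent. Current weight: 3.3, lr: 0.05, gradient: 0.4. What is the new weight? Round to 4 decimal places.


w_new = w_old - lr * gradient
= 3.3 - 0.05 * 0.4
= 3.3 - (0.02)
= 3.2800

3.2800


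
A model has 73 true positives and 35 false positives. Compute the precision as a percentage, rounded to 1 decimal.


Precision = TP / (TP + FP) * 100
= 73 / (73 + 35)
= 73 / 108
= 0.6759
= 67.6%

67.6


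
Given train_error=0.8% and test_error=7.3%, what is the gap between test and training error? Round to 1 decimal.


Generalization gap = test_error - train_error
= 7.3 - 0.8
= 6.5%
A moderate gap.

6.5


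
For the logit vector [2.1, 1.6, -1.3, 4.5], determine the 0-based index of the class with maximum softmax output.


Softmax is a monotonic transformation, so it preserves the argmax.
We need to find the index of the maximum logit.
Index 0: 2.1
Index 1: 1.6
Index 2: -1.3
Index 3: 4.5
Maximum logit = 4.5 at index 3

3


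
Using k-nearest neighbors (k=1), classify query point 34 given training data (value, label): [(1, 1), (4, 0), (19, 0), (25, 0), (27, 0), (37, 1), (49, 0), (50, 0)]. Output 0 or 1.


Distances from query 34:
Point 37 (class 1): distance = 3
K=1 nearest neighbors: classes = [1]
Votes for class 1: 1 / 1
Majority vote => class 1

1


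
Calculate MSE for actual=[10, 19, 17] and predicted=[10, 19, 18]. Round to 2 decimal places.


Differences: [0, 0, -1]
Squared errors: [0, 0, 1]
Sum of squared errors = 1
MSE = 1 / 3 = 0.33

0.33


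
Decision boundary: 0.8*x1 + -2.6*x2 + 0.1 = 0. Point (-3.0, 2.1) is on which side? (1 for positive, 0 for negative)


Compute 0.8 * -3.0 + -2.6 * 2.1 + 0.1
= -2.4 + -5.46 + 0.1
= -7.76
Since -7.76 < 0, the point is on the negative side.

0


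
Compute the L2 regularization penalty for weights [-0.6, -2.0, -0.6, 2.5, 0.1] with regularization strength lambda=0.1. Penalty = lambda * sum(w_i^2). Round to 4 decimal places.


Squaring each weight:
(-0.6)^2 = 0.36
(-2.0)^2 = 4.0
(-0.6)^2 = 0.36
2.5^2 = 6.25
0.1^2 = 0.01
Sum of squares = 10.98
Penalty = 0.1 * 10.98 = 1.0980

1.0980


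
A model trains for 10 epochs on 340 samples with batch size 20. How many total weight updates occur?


Iterations per epoch = 340 / 20 = 17
Total updates = iterations_per_epoch * epochs
= 17 * 10
= 170

170


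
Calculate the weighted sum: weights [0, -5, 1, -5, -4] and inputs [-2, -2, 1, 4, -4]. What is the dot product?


Element-wise products:
0 * -2 = 0
-5 * -2 = 10
1 * 1 = 1
-5 * 4 = -20
-4 * -4 = 16
Sum = 0 + 10 + 1 + -20 + 16
= 7

7


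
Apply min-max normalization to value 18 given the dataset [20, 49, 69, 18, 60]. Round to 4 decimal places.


Min = 18, Max = 69
Range = 69 - 18 = 51
Scaled = (x - min) / (max - min)
= (18 - 18) / 51
= 0 / 51
= 0.0000

0.0000


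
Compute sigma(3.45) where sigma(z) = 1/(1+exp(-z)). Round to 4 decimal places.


sigmoid(z) = 1 / (1 + exp(-z))
exp(-(3.45)) = exp(-3.45) = 0.0317
1 + 0.0317 = 1.0317
1 / 1.0317 = 0.9692

0.9692


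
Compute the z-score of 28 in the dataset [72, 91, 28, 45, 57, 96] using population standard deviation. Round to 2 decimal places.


Mean = (72 + 91 + 28 + 45 + 57 + 96) / 6 = 64.8333
Variance = sum((x_i - mean)^2) / n = 586.4722
Std = sqrt(586.4722) = 24.2172
Z = (x - mean) / std
= (28 - 64.8333) / 24.2172
= -36.8333 / 24.2172
= -1.52

-1.52


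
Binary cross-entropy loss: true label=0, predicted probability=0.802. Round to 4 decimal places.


For y=0: Loss = -log(1-p)
= -log(1 - 0.802)
= -log(0.198)
= -(-1.6195)
= 1.6195

1.6195


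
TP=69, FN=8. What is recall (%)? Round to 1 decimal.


Recall = TP / (TP + FN) * 100
= 69 / (69 + 8)
= 69 / 77
= 0.8961
= 89.6%

89.6


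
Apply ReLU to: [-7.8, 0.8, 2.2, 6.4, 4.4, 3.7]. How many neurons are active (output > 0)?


ReLU(x) = max(0, x) for each element:
ReLU(-7.8) = 0
ReLU(0.8) = 0.8
ReLU(2.2) = 2.2
ReLU(6.4) = 6.4
ReLU(4.4) = 4.4
ReLU(3.7) = 3.7
Active neurons (>0): 5

5


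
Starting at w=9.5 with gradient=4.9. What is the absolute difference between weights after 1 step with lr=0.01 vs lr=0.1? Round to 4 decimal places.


With lr=0.01: w_new = 9.5 - 0.01 * 4.9 = 9.451
With lr=0.1: w_new = 9.5 - 0.1 * 4.9 = 9.01
Absolute difference = |9.451 - 9.01|
= 0.4410

0.4410


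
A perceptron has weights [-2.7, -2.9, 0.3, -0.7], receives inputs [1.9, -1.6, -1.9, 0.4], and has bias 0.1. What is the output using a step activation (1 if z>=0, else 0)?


z = w . x + b
= -2.7*1.9 + -2.9*-1.6 + 0.3*-1.9 + -0.7*0.4 + 0.1
= -5.13 + 4.64 + -0.57 + -0.28 + 0.1
= -1.34 + 0.1
= -1.24
Since z = -1.24 < 0, output = 0

0


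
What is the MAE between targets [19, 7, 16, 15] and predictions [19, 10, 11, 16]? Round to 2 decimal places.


Absolute errors: [0, 3, 5, 1]
Sum of absolute errors = 9
MAE = 9 / 4 = 2.25

2.25


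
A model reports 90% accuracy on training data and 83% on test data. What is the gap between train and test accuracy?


Gap = train_accuracy - test_accuracy
= 90 - 83
= 7%
This moderate gap may indicate mild overfitting.

7


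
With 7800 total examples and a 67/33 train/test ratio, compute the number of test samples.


Train samples = 7800 * 67% = 5226
Test samples = 7800 - 5226
= 2574

2574


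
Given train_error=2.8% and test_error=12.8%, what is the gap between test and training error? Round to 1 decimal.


Generalization gap = test_error - train_error
= 12.8 - 2.8
= 10.0%
A moderate gap.

10.0


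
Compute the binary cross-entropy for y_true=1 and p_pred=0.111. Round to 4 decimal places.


For y=1: Loss = -log(p)
= -log(0.111)
= -(-2.1982)
= 2.1982

2.1982


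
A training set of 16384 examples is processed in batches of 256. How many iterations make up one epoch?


Iterations per epoch = dataset_size / batch_size
= 16384 / 256
= 64

64


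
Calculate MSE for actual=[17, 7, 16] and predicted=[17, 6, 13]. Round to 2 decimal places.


Differences: [0, 1, 3]
Squared errors: [0, 1, 9]
Sum of squared errors = 10
MSE = 10 / 3 = 3.33

3.33


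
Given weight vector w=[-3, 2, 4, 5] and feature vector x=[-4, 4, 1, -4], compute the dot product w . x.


Element-wise products:
-3 * -4 = 12
2 * 4 = 8
4 * 1 = 4
5 * -4 = -20
Sum = 12 + 8 + 4 + -20
= 4

4


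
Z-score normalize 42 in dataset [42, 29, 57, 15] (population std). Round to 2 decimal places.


Mean = (42 + 29 + 57 + 15) / 4 = 35.75
Variance = sum((x_i - mean)^2) / n = 241.6875
Std = sqrt(241.6875) = 15.5463
Z = (x - mean) / std
= (42 - 35.75) / 15.5463
= 6.25 / 15.5463
= 0.40

0.40


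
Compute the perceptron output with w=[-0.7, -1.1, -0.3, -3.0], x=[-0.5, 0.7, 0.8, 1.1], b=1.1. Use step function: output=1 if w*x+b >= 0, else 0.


z = w . x + b
= -0.7*-0.5 + -1.1*0.7 + -0.3*0.8 + -3.0*1.1 + 1.1
= 0.35 + -0.77 + -0.24 + -3.3 + 1.1
= -3.96 + 1.1
= -2.86
Since z = -2.86 < 0, output = 0

0


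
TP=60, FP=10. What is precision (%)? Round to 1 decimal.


Precision = TP / (TP + FP) * 100
= 60 / (60 + 10)
= 60 / 70
= 0.8571
= 85.7%

85.7


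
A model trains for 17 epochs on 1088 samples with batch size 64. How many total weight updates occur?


Iterations per epoch = 1088 / 64 = 17
Total updates = iterations_per_epoch * epochs
= 17 * 17
= 289

289


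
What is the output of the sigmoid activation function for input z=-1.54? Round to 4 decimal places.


sigmoid(z) = 1 / (1 + exp(-z))
exp(-(-1.54)) = exp(1.54) = 4.6646
1 + 4.6646 = 5.6646
1 / 5.6646 = 0.1765

0.1765


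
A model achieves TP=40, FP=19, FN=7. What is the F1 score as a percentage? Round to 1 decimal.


Precision = TP / (TP + FP) = 40 / 59 = 0.678
Recall = TP / (TP + FN) = 40 / 47 = 0.8511
F1 = 2 * P * R / (P + R)
= 2 * 0.678 * 0.8511 / (0.678 + 0.8511)
= 1.154 / 1.529
= 0.7547
As percentage: 75.5%

75.5


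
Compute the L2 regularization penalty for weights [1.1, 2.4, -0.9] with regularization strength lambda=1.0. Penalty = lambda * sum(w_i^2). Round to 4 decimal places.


Squaring each weight:
1.1^2 = 1.21
2.4^2 = 5.76
(-0.9)^2 = 0.81
Sum of squares = 7.78
Penalty = 1.0 * 7.78 = 7.7800

7.7800


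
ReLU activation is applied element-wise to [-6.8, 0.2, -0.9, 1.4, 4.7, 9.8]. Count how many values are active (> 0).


ReLU(x) = max(0, x) for each element:
ReLU(-6.8) = 0
ReLU(0.2) = 0.2
ReLU(-0.9) = 0
ReLU(1.4) = 1.4
ReLU(4.7) = 4.7
ReLU(9.8) = 9.8
Active neurons (>0): 4

4


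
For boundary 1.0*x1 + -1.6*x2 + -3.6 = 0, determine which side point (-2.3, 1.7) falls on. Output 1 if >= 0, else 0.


Compute 1.0 * -2.3 + -1.6 * 1.7 + -3.6
= -2.3 + -2.72 + -3.6
= -8.62
Since -8.62 < 0, the point is on the negative side.

0


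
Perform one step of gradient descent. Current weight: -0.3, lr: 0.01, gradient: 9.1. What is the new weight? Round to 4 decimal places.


w_new = w_old - lr * gradient
= -0.3 - 0.01 * 9.1
= -0.3 - (0.091)
= -0.3910

-0.3910


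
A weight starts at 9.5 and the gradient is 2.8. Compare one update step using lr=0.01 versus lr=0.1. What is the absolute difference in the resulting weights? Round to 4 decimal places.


With lr=0.01: w_new = 9.5 - 0.01 * 2.8 = 9.472
With lr=0.1: w_new = 9.5 - 0.1 * 2.8 = 9.22
Absolute difference = |9.472 - 9.22|
= 0.2520

0.2520


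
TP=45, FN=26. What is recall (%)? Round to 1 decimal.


Recall = TP / (TP + FN) * 100
= 45 / (45 + 26)
= 45 / 71
= 0.6338
= 63.4%

63.4


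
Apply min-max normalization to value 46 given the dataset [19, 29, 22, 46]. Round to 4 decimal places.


Min = 19, Max = 46
Range = 46 - 19 = 27
Scaled = (x - min) / (max - min)
= (46 - 19) / 27
= 27 / 27
= 1.0000

1.0000


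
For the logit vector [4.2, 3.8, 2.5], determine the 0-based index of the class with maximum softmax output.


Softmax is a monotonic transformation, so it preserves the argmax.
We need to find the index of the maximum logit.
Index 0: 4.2
Index 1: 3.8
Index 2: 2.5
Maximum logit = 4.2 at index 0

0


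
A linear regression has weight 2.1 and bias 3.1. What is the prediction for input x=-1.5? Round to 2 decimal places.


y = 2.1 * -1.5 + (3.1)
= -3.15 + (3.1)
= -0.05

-0.05


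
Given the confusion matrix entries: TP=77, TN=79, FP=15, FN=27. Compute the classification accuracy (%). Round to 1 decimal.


Accuracy = (TP + TN) / (TP + TN + FP + FN) * 100
= (77 + 79) / (77 + 79 + 15 + 27)
= 156 / 198
= 0.7879
= 78.8%

78.8


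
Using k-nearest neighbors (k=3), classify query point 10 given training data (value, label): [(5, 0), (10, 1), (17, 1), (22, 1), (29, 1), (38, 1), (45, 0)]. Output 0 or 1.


Distances from query 10:
Point 10 (class 1): distance = 0
Point 5 (class 0): distance = 5
Point 17 (class 1): distance = 7
K=3 nearest neighbors: classes = [1, 0, 1]
Votes for class 1: 2 / 3
Majority vote => class 1

1


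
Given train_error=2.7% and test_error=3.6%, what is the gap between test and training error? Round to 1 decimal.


Generalization gap = test_error - train_error
= 3.6 - 2.7
= 0.9%
A small gap suggests good generalization.

0.9


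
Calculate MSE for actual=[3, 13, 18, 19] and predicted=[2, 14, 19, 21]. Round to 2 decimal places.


Differences: [1, -1, -1, -2]
Squared errors: [1, 1, 1, 4]
Sum of squared errors = 7
MSE = 7 / 4 = 1.75

1.75


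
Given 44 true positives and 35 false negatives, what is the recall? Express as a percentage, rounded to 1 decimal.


Recall = TP / (TP + FN) * 100
= 44 / (44 + 35)
= 44 / 79
= 0.557
= 55.7%

55.7


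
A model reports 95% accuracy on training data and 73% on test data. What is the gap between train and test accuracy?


Gap = train_accuracy - test_accuracy
= 95 - 73
= 22%
This large gap strongly indicates overfitting.

22


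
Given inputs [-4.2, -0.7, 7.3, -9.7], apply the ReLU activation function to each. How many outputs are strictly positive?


ReLU(x) = max(0, x) for each element:
ReLU(-4.2) = 0
ReLU(-0.7) = 0
ReLU(7.3) = 7.3
ReLU(-9.7) = 0
Active neurons (>0): 1

1


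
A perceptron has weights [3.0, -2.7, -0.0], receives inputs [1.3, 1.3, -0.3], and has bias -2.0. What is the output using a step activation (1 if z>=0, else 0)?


z = w . x + b
= 3.0*1.3 + -2.7*1.3 + -0.0*-0.3 + -2.0
= 3.9 + -3.51 + 0.0 + -2.0
= 0.39 + -2.0
= -1.61
Since z = -1.61 < 0, output = 0

0


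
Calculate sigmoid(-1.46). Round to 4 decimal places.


sigmoid(z) = 1 / (1 + exp(-z))
exp(-(-1.46)) = exp(1.46) = 4.306
1 + 4.306 = 5.306
1 / 5.306 = 0.1885

0.1885


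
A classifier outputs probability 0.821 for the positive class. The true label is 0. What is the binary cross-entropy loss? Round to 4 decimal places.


For y=0: Loss = -log(1-p)
= -log(1 - 0.821)
= -log(0.179)
= -(-1.7204)
= 1.7204

1.7204


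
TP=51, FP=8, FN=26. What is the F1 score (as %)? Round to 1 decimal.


Precision = TP / (TP + FP) = 51 / 59 = 0.8644
Recall = TP / (TP + FN) = 51 / 77 = 0.6623
F1 = 2 * P * R / (P + R)
= 2 * 0.8644 * 0.6623 / (0.8644 + 0.6623)
= 1.1451 / 1.5267
= 0.75
As percentage: 75.0%

75.0


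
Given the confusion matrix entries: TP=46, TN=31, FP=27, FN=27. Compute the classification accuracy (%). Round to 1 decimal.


Accuracy = (TP + TN) / (TP + TN + FP + FN) * 100
= (46 + 31) / (46 + 31 + 27 + 27)
= 77 / 131
= 0.5878
= 58.8%

58.8


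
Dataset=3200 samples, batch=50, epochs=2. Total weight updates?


Iterations per epoch = 3200 / 50 = 64
Total updates = iterations_per_epoch * epochs
= 64 * 2
= 128

128


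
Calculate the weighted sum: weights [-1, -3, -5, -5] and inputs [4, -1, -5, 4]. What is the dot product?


Element-wise products:
-1 * 4 = -4
-3 * -1 = 3
-5 * -5 = 25
-5 * 4 = -20
Sum = -4 + 3 + 25 + -20
= 4

4


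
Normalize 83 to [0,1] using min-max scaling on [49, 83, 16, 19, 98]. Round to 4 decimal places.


Min = 16, Max = 98
Range = 98 - 16 = 82
Scaled = (x - min) / (max - min)
= (83 - 16) / 82
= 67 / 82
= 0.8171

0.8171


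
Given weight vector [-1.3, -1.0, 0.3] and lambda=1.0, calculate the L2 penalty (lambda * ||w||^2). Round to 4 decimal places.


Squaring each weight:
(-1.3)^2 = 1.69
(-1.0)^2 = 1.0
0.3^2 = 0.09
Sum of squares = 2.78
Penalty = 1.0 * 2.78 = 2.7800

2.7800


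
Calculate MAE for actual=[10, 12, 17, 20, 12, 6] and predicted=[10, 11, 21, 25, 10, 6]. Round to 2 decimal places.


Absolute errors: [0, 1, 4, 5, 2, 0]
Sum of absolute errors = 12
MAE = 12 / 6 = 2.00

2.00


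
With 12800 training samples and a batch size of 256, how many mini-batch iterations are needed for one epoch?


Iterations per epoch = dataset_size / batch_size
= 12800 / 256
= 50

50


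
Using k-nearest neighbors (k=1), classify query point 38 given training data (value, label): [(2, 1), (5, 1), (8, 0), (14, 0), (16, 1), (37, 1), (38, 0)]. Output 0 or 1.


Distances from query 38:
Point 38 (class 0): distance = 0
K=1 nearest neighbors: classes = [0]
Votes for class 1: 0 / 1
Majority vote => class 0

0


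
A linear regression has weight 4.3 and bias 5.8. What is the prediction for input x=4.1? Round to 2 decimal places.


y = 4.3 * 4.1 + (5.8)
= 17.63 + (5.8)
= 23.43

23.43


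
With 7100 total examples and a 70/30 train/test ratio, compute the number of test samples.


Train samples = 7100 * 70% = 4970
Test samples = 7100 - 4970
= 2130

2130


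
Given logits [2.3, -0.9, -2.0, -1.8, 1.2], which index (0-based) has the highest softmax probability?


Softmax is a monotonic transformation, so it preserves the argmax.
We need to find the index of the maximum logit.
Index 0: 2.3
Index 1: -0.9
Index 2: -2.0
Index 3: -1.8
Index 4: 1.2
Maximum logit = 2.3 at index 0

0


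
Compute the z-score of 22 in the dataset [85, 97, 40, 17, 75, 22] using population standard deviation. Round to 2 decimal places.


Mean = (85 + 97 + 40 + 17 + 75 + 22) / 6 = 56.0
Variance = sum((x_i - mean)^2) / n = 969.3333
Std = sqrt(969.3333) = 31.1341
Z = (x - mean) / std
= (22 - 56.0) / 31.1341
= -34.0 / 31.1341
= -1.09

-1.09


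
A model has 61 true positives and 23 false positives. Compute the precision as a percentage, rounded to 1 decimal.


Precision = TP / (TP + FP) * 100
= 61 / (61 + 23)
= 61 / 84
= 0.7262
= 72.6%

72.6


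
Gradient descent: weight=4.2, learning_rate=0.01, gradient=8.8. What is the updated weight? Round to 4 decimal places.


w_new = w_old - lr * gradient
= 4.2 - 0.01 * 8.8
= 4.2 - (0.088)
= 4.1120

4.1120


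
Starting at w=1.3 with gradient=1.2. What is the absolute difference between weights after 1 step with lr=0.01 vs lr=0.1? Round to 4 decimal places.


With lr=0.01: w_new = 1.3 - 0.01 * 1.2 = 1.288
With lr=0.1: w_new = 1.3 - 0.1 * 1.2 = 1.18
Absolute difference = |1.288 - 1.18|
= 0.1080

0.1080


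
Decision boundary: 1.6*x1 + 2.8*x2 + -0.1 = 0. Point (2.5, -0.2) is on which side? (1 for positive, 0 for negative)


Compute 1.6 * 2.5 + 2.8 * -0.2 + -0.1
= 4.0 + -0.56 + -0.1
= 3.34
Since 3.34 >= 0, the point is on the positive side.

1


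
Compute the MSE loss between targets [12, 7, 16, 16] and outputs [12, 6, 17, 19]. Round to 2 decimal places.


Differences: [0, 1, -1, -3]
Squared errors: [0, 1, 1, 9]
Sum of squared errors = 11
MSE = 11 / 4 = 2.75

2.75


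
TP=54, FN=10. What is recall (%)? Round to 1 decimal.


Recall = TP / (TP + FN) * 100
= 54 / (54 + 10)
= 54 / 64
= 0.8438
= 84.4%

84.4


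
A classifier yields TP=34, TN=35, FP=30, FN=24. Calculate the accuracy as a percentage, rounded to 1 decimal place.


Accuracy = (TP + TN) / (TP + TN + FP + FN) * 100
= (34 + 35) / (34 + 35 + 30 + 24)
= 69 / 123
= 0.561
= 56.1%

56.1


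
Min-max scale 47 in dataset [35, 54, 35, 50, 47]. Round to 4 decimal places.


Min = 35, Max = 54
Range = 54 - 35 = 19
Scaled = (x - min) / (max - min)
= (47 - 35) / 19
= 12 / 19
= 0.6316

0.6316


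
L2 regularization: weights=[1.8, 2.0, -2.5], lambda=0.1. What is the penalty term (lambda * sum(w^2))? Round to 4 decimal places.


Squaring each weight:
1.8^2 = 3.24
2.0^2 = 4.0
(-2.5)^2 = 6.25
Sum of squares = 13.49
Penalty = 0.1 * 13.49 = 1.3490

1.3490


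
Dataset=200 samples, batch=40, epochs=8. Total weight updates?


Iterations per epoch = 200 / 40 = 5
Total updates = iterations_per_epoch * epochs
= 5 * 8
= 40

40


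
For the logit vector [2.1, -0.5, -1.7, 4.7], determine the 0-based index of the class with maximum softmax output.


Softmax is a monotonic transformation, so it preserves the argmax.
We need to find the index of the maximum logit.
Index 0: 2.1
Index 1: -0.5
Index 2: -1.7
Index 3: 4.7
Maximum logit = 4.7 at index 3

3


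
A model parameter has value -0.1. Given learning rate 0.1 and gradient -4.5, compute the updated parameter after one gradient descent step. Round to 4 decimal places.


w_new = w_old - lr * gradient
= -0.1 - 0.1 * -4.5
= -0.1 - (-0.45)
= 0.3500

0.3500


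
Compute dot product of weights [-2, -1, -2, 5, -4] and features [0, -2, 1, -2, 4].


Element-wise products:
-2 * 0 = 0
-1 * -2 = 2
-2 * 1 = -2
5 * -2 = -10
-4 * 4 = -16
Sum = 0 + 2 + -2 + -10 + -16
= -26

-26


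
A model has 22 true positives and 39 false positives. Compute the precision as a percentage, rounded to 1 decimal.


Precision = TP / (TP + FP) * 100
= 22 / (22 + 39)
= 22 / 61
= 0.3607
= 36.1%

36.1


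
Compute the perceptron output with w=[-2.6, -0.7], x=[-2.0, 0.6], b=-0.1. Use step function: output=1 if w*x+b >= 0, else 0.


z = w . x + b
= -2.6*-2.0 + -0.7*0.6 + -0.1
= 5.2 + -0.42 + -0.1
= 4.78 + -0.1
= 4.68
Since z = 4.68 >= 0, output = 1

1


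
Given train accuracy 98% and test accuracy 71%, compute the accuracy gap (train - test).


Gap = train_accuracy - test_accuracy
= 98 - 71
= 27%
This large gap strongly indicates overfitting.

27


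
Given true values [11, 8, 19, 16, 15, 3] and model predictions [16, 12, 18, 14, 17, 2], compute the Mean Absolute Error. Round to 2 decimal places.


Absolute errors: [5, 4, 1, 2, 2, 1]
Sum of absolute errors = 15
MAE = 15 / 6 = 2.50

2.50


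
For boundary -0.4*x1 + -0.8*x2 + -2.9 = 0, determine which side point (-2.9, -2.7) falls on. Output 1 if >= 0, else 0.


Compute -0.4 * -2.9 + -0.8 * -2.7 + -2.9
= 1.16 + 2.16 + -2.9
= 0.42
Since 0.42 >= 0, the point is on the positive side.

1


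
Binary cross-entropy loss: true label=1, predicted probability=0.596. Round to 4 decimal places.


For y=1: Loss = -log(p)
= -log(0.596)
= -(-0.5175)
= 0.5175

0.5175


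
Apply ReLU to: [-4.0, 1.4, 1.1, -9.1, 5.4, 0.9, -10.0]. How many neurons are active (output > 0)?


ReLU(x) = max(0, x) for each element:
ReLU(-4.0) = 0
ReLU(1.4) = 1.4
ReLU(1.1) = 1.1
ReLU(-9.1) = 0
ReLU(5.4) = 5.4
ReLU(0.9) = 0.9
ReLU(-10.0) = 0
Active neurons (>0): 4

4


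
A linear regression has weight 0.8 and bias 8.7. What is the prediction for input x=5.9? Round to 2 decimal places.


y = 0.8 * 5.9 + (8.7)
= 4.72 + (8.7)
= 13.42

13.42


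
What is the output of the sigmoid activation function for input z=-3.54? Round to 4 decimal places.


sigmoid(z) = 1 / (1 + exp(-z))
exp(-(-3.54)) = exp(3.54) = 34.4669
1 + 34.4669 = 35.4669
1 / 35.4669 = 0.0282

0.0282


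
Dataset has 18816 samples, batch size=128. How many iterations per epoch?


Iterations per epoch = dataset_size / batch_size
= 18816 / 128
= 147

147


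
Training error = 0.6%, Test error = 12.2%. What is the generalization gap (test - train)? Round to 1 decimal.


Generalization gap = test_error - train_error
= 12.2 - 0.6
= 11.6%
A large gap suggests overfitting.

11.6


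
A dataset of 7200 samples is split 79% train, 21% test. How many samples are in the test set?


Train samples = 7200 * 79% = 5688
Test samples = 7200 - 5688
= 1512

1512


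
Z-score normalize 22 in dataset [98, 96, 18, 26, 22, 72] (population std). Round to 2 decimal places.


Mean = (98 + 96 + 18 + 26 + 22 + 72) / 6 = 55.3333
Variance = sum((x_i - mean)^2) / n = 1186.2222
Std = sqrt(1186.2222) = 34.4416
Z = (x - mean) / std
= (22 - 55.3333) / 34.4416
= -33.3333 / 34.4416
= -0.97

-0.97


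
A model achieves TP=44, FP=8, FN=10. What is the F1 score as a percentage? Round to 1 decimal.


Precision = TP / (TP + FP) = 44 / 52 = 0.8462
Recall = TP / (TP + FN) = 44 / 54 = 0.8148
F1 = 2 * P * R / (P + R)
= 2 * 0.8462 * 0.8148 / (0.8462 + 0.8148)
= 1.3789 / 1.661
= 0.8302
As percentage: 83.0%

83.0


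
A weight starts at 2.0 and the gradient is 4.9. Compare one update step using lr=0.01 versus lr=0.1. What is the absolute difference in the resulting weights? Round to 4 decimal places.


With lr=0.01: w_new = 2.0 - 0.01 * 4.9 = 1.951
With lr=0.1: w_new = 2.0 - 0.1 * 4.9 = 1.51
Absolute difference = |1.951 - 1.51|
= 0.4410

0.4410


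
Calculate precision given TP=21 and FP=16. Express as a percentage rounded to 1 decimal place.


Precision = TP / (TP + FP) * 100
= 21 / (21 + 16)
= 21 / 37
= 0.5676
= 56.8%

56.8


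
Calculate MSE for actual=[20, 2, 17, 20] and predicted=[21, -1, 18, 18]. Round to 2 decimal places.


Differences: [-1, 3, -1, 2]
Squared errors: [1, 9, 1, 4]
Sum of squared errors = 15
MSE = 15 / 4 = 3.75

3.75


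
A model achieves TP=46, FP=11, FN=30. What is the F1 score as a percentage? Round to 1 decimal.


Precision = TP / (TP + FP) = 46 / 57 = 0.807
Recall = TP / (TP + FN) = 46 / 76 = 0.6053
F1 = 2 * P * R / (P + R)
= 2 * 0.807 * 0.6053 / (0.807 + 0.6053)
= 0.9769 / 1.4123
= 0.6917
As percentage: 69.2%

69.2


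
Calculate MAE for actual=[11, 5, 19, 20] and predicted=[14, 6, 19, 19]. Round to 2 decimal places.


Absolute errors: [3, 1, 0, 1]
Sum of absolute errors = 5
MAE = 5 / 4 = 1.25

1.25


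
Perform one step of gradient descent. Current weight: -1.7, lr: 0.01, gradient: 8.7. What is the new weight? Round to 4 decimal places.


w_new = w_old - lr * gradient
= -1.7 - 0.01 * 8.7
= -1.7 - (0.087)
= -1.7870

-1.7870


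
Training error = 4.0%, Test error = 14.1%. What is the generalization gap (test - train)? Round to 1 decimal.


Generalization gap = test_error - train_error
= 14.1 - 4.0
= 10.1%
A large gap suggests overfitting.

10.1


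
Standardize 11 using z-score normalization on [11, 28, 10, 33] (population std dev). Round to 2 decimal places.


Mean = (11 + 28 + 10 + 33) / 4 = 20.5
Variance = sum((x_i - mean)^2) / n = 103.25
Std = sqrt(103.25) = 10.1612
Z = (x - mean) / std
= (11 - 20.5) / 10.1612
= -9.5 / 10.1612
= -0.93

-0.93


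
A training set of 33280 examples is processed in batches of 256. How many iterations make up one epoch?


Iterations per epoch = dataset_size / batch_size
= 33280 / 256
= 130

130


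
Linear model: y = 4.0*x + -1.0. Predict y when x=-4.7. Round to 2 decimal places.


y = 4.0 * -4.7 + (-1.0)
= -18.8 + (-1.0)
= -19.80

-19.80


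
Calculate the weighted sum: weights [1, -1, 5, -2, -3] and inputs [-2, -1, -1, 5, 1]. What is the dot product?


Element-wise products:
1 * -2 = -2
-1 * -1 = 1
5 * -1 = -5
-2 * 5 = -10
-3 * 1 = -3
Sum = -2 + 1 + -5 + -10 + -3
= -19

-19


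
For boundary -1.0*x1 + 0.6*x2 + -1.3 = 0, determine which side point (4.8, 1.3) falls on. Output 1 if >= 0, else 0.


Compute -1.0 * 4.8 + 0.6 * 1.3 + -1.3
= -4.8 + 0.78 + -1.3
= -5.32
Since -5.32 < 0, the point is on the negative side.

0


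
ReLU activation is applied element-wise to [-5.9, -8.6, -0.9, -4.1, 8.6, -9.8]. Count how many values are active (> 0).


ReLU(x) = max(0, x) for each element:
ReLU(-5.9) = 0
ReLU(-8.6) = 0
ReLU(-0.9) = 0
ReLU(-4.1) = 0
ReLU(8.6) = 8.6
ReLU(-9.8) = 0
Active neurons (>0): 1

1


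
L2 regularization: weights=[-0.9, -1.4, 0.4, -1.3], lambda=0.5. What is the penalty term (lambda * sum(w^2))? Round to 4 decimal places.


Squaring each weight:
(-0.9)^2 = 0.81
(-1.4)^2 = 1.96
0.4^2 = 0.16
(-1.3)^2 = 1.69
Sum of squares = 4.62
Penalty = 0.5 * 4.62 = 2.3100

2.3100


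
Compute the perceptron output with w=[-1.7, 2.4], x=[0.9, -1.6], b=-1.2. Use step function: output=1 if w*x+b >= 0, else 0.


z = w . x + b
= -1.7*0.9 + 2.4*-1.6 + -1.2
= -1.53 + -3.84 + -1.2
= -5.37 + -1.2
= -6.57
Since z = -6.57 < 0, output = 0

0
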